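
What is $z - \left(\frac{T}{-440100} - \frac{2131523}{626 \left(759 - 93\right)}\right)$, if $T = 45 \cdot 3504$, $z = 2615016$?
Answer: $\frac{888549097615357}{339786540} \approx 2.615 \cdot 10^{6}$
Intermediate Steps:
$T = 157680$
$z - \left(\frac{T}{-440100} - \frac{2131523}{626 \left(759 - 93\right)}\right) = 2615016 - \left(\frac{157680}{-440100} - \frac{2131523}{626 \left(759 - 93\right)}\right) = 2615016 - \left(157680 \left(- \frac{1}{440100}\right) - \frac{2131523}{626 \cdot 666}\right) = 2615016 - \left(- \frac{292}{815} - \frac{2131523}{416916}\right) = 2615016 - - \frac{1858930717}{339786540} = 2615016 + \frac{1858930717}{339786540} = \frac{888549097615357}{339786540}$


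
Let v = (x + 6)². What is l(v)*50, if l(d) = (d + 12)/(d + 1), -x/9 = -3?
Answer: 5505/109 ≈ 50.505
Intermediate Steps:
x = 27 (x = -9*(-3) = 27)
v = 1089 (v = (27 + 6)² = 33² = 1089)
l(d) = (12 + d)/(1 + d)
l(v)*50 = ((12 + 1089)/(1 + 1089))*50 = (1101/1090)*50 = 5505/109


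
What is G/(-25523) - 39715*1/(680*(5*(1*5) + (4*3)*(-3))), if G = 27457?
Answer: 161653517/38182408 ≈ 4.2337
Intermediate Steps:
G/(-25523) - 39715*1/(680*(5*(1*5) + (4*3)*(-3))) = 27457/(-25523) - 39715*1/(680*(5*(1*5) + (4*3)*(-3))) = 27457*(-1/25523) - 39715*1/(680*(5*5 + 12*(-3))) = -27457/25523 - 39715*1/(680*(25 - 36)) = -27457/25523 - 39715/(680*(-11)) = -27457/25523 - 39715/(-7480) = -27457/25523 - 39715*(-1/7480) = -27457/25523 + 7943/1496 = 161653517/38182408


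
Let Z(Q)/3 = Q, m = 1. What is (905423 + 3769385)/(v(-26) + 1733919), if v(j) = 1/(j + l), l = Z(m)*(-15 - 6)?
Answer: 208028956/77159395 ≈ 2.6961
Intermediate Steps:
Z(Q) = 3*Q
l = -63 (l = (3*1)*(-15 - 6) = 3*(-21) = -63)
v(j) = 1/(-63 + j) (v(j) = 1/(j - 63) = 1/(-63 + j))
(905423 + 3769385)/(v(-26) + 1733919) = (905423 + 3769385)/(1/(-63 - 26) + 1733919) = 4674808/(1/(-89) + 1733919) = 4674808/(-1/89 + 1733919) = 4674808/(154318790/89) = 4674808*(89/154318790) = 208028956/77159395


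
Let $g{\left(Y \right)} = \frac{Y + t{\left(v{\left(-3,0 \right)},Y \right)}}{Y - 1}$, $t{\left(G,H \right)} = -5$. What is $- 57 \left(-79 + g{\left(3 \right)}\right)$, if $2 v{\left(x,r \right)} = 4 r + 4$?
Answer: $4560$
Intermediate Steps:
$v{\left(x,r \right)} = 2 + 2 r$ ($v{\left(x,r \right)} = \frac{4 r + 4}{2} = \frac{4 + 4 r}{2} = 2 + 2 r$)
$g{\left(Y \right)} = \frac{-5 + Y}{-1 + Y}$ ($g{\left(Y \right)} = \frac{Y - 5}{Y - 1} = \frac{-5 + Y}{-1 + Y}$)
$- 57 \left(-79 + g{\left(3 \right)}\right) = - 57 \left(-79 + \frac{-5 + 3}{-1 + 3}\right) = - 57 \left(-79 + \frac{1}{2} \left(-2\right)\right) = - 57 \left(-79 - 1\right) = \left(-57\right) \left(-80\right) = 4560$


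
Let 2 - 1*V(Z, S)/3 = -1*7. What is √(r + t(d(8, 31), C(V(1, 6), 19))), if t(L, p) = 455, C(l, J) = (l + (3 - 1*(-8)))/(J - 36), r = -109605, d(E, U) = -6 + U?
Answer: 5*I*√4366 ≈ 330.38*I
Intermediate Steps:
V(Z, S) = 27 (V(Z, S) = 6 - (-3)*7 = 6 - 3*(-7) = 6 + 21 = 27)
C(l, J) = (11 + l)/(-36 + J) (C(l, J) = (l + (3 + 8))/(-36 + J) = (l + 11)/(-36 + J) = (11 + l)/(-36 + J))
√(r + t(d(8, 31), C(V(1, 6), 19))) = √(-109605 + 455) = √(-109150) = 5*I*√4366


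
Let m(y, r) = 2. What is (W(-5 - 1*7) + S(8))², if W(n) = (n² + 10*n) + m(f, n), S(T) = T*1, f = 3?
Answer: 1156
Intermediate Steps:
S(T) = T
W(n) = 2 + n² + 10*n (W(n) = (n² + 10*n) + 2 = 2 + n² + 10*n)
(W(-5 - 1*7) + S(8))² = ((2 + (-5 - 1*7)² + 10*(-5 - 1*7)) + 8)² = ((2 + (-5 - 7)² + 10*(-5 - 7)) + 8)² = ((2 + (-12)² + 10*(-12)) + 8)² = ((2 + 144 - 120) + 8)² = (26 + 8)² = 34² = 1156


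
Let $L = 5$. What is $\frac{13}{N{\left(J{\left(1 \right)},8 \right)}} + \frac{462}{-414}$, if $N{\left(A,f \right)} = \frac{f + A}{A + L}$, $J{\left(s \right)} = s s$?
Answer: $\frac{521}{69} \approx 7.5507$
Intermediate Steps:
$J{\left(s \right)} = s^{2}$
$N{\left(A,f \right)} = \frac{A + f}{5 + A}$ ($N{\left(A,f \right)} = \frac{f + A}{A + 5} = \frac{A + f}{5 + A}$)
$\frac{13}{N{\left(J{\left(1 \right)},8 \right)}} + \frac{462}{-414} = \frac{13}{\frac{1}{5 + 1^{2}} \left(1^{2} + 8\right)} + \frac{462}{-414} = \frac{13}{\frac{1}{5 + 1} \left(1 + 8\right)} + 462 \left(- \frac{1}{414}\right) = \frac{13}{\frac{1}{6} \cdot 9} - \frac{77}{69} = \frac{13}{\frac{3}{2}} - \frac{77}{69} = 13 \cdot \frac{2}{3} - \frac{77}{69} = \frac{26}{3} - \frac{77}{69} = \frac{521}{69}$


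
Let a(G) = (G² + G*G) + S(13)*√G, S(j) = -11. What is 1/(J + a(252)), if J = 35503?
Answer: 162511/26409794629 + 66*√7/26409794629 ≈ 6.1601e-6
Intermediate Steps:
a(G) = -11*√G + 2*G² (a(G) = (G² + G*G) - 11*√G = (G² + G²) - 11*√G = 2*G² - 11*√G = -11*√G + 2*G²)
1/(J + a(252)) = 1/(35503 + (-66*√7 + 2*252²)) = 1/(35503 + (-66*√7 + 2*63504)) = 1/(35503 + (-66*√7 + 127008)) = 1/(35503 + (127008 - 66*√7)) = 1/(162511 - 66*√7)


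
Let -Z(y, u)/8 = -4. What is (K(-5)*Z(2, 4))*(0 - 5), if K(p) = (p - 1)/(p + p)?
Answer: -96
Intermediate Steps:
Z(y, u) = 32 (Z(y, u) = -8*(-4) = 32)
K(p) = (-1 + p)/(2*p) (K(p) = (-1 + p)/((2*p)) = (-1 + p)*(1/(2*p)) = (-1 + p)/(2*p))
(K(-5)*Z(2, 4))*(0 - 5) = (((½)*(-1 - 5)/(-5))*32)*(0 - 5) = (((½)*(-⅕)*(-6))*32)*(-5) = ((⅗)*32)*(-5) = (96/5)*(-5) = -96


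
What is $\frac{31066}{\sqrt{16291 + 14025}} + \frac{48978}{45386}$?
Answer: $\frac{24489}{22693} + \frac{15533 \sqrt{7579}}{7579} \approx 179.5$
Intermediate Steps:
$\frac{31066}{\sqrt{16291 + 14025}} + \frac{48978}{45386} = \frac{31066}{\sqrt{30316}} + 48978 \cdot \frac{1}{45386} = \frac{31066}{2 \sqrt{7579}} + \frac{24489}{22693} = 31066 \frac{\sqrt{7579}}{15158} + \frac{24489}{22693} = \frac{15533 \sqrt{7579}}{7579} + \frac{24489}{22693} = \frac{24489}{22693} + \frac{15533 \sqrt{7579}}{7579}$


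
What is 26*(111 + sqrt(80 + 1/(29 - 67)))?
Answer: 2886 + 13*sqrt(115482)/19 ≈ 3118.5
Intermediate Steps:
26*(111 + sqrt(80 + 1/(29 - 67))) = 26*(111 + sqrt(80 + 1/(-38))) = 26*(111 + sqrt(80 - 1/38)) = 26*(111 + sqrt(3039/38)) = 26*(111 + sqrt(115482)/38) = 2886 + 13*sqrt(115482)/19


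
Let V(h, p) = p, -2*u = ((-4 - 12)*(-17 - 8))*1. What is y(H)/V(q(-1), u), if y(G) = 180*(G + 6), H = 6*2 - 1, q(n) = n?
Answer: -153/10 ≈ -15.300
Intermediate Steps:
u = -200 (u = -(-4 - 12)*(-17 - 8)/2 = -(-16*(-25))/2 = -200 ≈ -200.00)
H = 11 (H = 12 - 1 = 11)
y(G) = 1080 + 180*G (y(G) = 180*(6 + G) = 1080 + 180*G)
y(H)/V(q(-1), u) = (1080 + 180*11)/(-200) = (1080 + 1980)*(-1/200) = 3060*(-1/200) = -153/10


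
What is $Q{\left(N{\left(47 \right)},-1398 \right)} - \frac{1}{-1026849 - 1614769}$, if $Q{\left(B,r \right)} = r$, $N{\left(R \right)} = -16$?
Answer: $- \frac{3692981963}{2641618} \approx -1398.0$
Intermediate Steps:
$Q{\left(N{\left(47 \right)},-1398 \right)} - \frac{1}{-1026849 - 1614769} = -1398 - \frac{1}{-1026849 - 1614769} = -1398 - \frac{1}{-2641618} = -1398 - - \frac{1}{2641618} = -1398 + \frac{1}{2641618} = - \frac{3692981963}{2641618}$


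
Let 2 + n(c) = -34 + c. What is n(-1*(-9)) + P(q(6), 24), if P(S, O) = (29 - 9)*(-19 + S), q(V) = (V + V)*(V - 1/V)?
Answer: 993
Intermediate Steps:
q(V) = 2*V*(V - 1/V) (q(V) = (2*V)*(V - 1/V) = 2*V*(V - 1/V))
P(S, O) = -380 + 20*S (P(S, O) = 20*(-19 + S) = -380 + 20*S)
n(c) = -36 + c (n(c) = -2 + (-34 + c) = -36 + c)
n(-1*(-9)) + P(q(6), 24) = (-36 - 1*(-9)) + (-380 + 20*(-2 + 2*6²)) = (-36 + 9) + (-380 + 20*(-2 + 2*36)) = -27 + (-380 + 20*(-2 + 72)) = -27 + (-380 + 20*70) = -27 + (-380 + 1400) = -27 + 1020 = 993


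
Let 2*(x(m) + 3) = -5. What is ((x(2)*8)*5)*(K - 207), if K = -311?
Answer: 113960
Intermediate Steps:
x(m) = -11/2 (x(m) = -3 + (1/2)*(-5) = -3 - 5/2 = -11/2)
((x(2)*8)*5)*(K - 207) = (-11/2*8*5)*(-311 - 207) = -44*5*(-518) = -220*(-518) = 113960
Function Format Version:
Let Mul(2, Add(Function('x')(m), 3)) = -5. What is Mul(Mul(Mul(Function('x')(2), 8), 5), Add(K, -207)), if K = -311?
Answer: 113960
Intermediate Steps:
Function('x')(m) = Rational(-11, 2) (Function('x')(m) = Add(-3, Mul(Rational(1, 2), -5)) = Add(-3, Rational(-5, 2)) = Rational(-11, 2))
Mul(Mul(Mul(Function('x')(2), 8), 5), Add(K, -207)) = Mul(Mul(Mul(Rational(-11, 2), 8), 5), Add(-311, -207)) = Mul(Mul(-44, 5), -518) = Mul(-220, -518) = 113960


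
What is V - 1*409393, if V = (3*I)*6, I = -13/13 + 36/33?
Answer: -4503305/11 ≈ -4.0939e+5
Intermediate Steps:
I = 1/11 (I = -13*1/13 + 36*(1/33) = -1 + 12/11 = 1/11 ≈ 0.090909)
V = 18/11 (V = (3*(1/11))*6 = (3/11)*6 = 18/11 ≈ 1.6364)
V - 1*409393 = 18/11 - 1*409393 = 18/11 - 409393 = -4503305/11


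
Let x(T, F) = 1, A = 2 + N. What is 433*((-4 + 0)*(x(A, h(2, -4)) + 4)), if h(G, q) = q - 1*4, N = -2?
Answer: -8660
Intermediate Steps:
h(G, q) = -4 + q (h(G, q) = q - 4 = -4 + q)
A = 0 (A = 2 - 2 = 0)
433*((-4 + 0)*(x(A, h(2, -4)) + 4)) = 433*((-4 + 0)*(1 + 4)) = 433*(-4*5) = 433*(-20) = -8660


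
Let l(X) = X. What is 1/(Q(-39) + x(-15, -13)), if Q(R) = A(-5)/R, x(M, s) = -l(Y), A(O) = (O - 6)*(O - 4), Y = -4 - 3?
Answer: 13/58 ≈ 0.22414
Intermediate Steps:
Y = -7
A(O) = (-6 + O)*(-4 + O)
x(M, s) = 7 (x(M, s) = -1*(-7) = 7)
Q(R) = 99/R (Q(R) = (24 + (-5)² - 10*(-5))/R = (24 + 25 + 50)/R = 99/R)
1/(Q(-39) + x(-15, -13)) = 1/(99/(-39) + 7) = 1/(99*(-1/39) + 7) = 1/(-33/13 + 7) = 1/(58/13) = 13/58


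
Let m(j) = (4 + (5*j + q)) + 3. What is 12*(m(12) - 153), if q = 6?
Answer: -960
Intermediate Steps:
m(j) = 13 + 5*j (m(j) = (4 + (5*j + 6)) + 3 = (4 + (6 + 5*j)) + 3 = (10 + 5*j) + 3 = 13 + 5*j)
12*(m(12) - 153) = 12*((13 + 5*12) - 153) = 12*((13 + 60) - 153) = 12*(73 - 153) = 12*(-80) = -960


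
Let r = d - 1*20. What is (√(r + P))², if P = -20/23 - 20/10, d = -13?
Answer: -825/23 ≈ -35.870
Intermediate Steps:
r = -33 (r = -13 - 1*20 = -13 - 20 = -33)
P = -66/23 (P = -20*1/23 - 20*⅒ = -20/23 - 2 = -66/23 ≈ -2.8696)
(√(r + P))² = (√(-33 - 66/23))² = (√(-825/23))² = (5*I*√759/23)² = -825/23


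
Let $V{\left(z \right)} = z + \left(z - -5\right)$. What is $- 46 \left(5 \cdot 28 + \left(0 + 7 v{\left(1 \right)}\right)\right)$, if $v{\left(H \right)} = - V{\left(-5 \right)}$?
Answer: $-8050$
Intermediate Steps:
$V{\left(z \right)} = 5 + 2 z$ ($V{\left(z \right)} = z + \left(z + 5\right) = z + \left(5 + z\right) = 5 + 2 z$)
$v{\left(H \right)} = 5$ ($v{\left(H \right)} = - (5 + 2 \left(-5\right)) = - (5 - 10) = \left(-1\right) \left(-5\right) = 5$)
$- 46 \left(5 \cdot 28 + \left(0 + 7 v{\left(1 \right)}\right)\right) = - 46 \left(5 \cdot 28 + \left(0 + 7 \cdot 5\right)\right) = - 46 \left(140 + \left(0 + 35\right)\right) = - 46 \left(140 + 35\right) = \left(-46\right) 175 = -8050$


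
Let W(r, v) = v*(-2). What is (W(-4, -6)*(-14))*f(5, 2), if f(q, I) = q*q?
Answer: -4200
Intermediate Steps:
W(r, v) = -2*v
f(q, I) = q²
(W(-4, -6)*(-14))*f(5, 2) = (-2*(-6)*(-14))*5² = (12*(-14))*25 = -168*25 = -4200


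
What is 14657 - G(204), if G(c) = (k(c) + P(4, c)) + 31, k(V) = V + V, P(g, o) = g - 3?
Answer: 14217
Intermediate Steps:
P(g, o) = -3 + g
k(V) = 2*V
G(c) = 32 + 2*c (G(c) = (2*c + (-3 + 4)) + 31 = (2*c + 1) + 31 = (1 + 2*c) + 31 = 32 + 2*c)
14657 - G(204) = 14657 - (32 + 2*204) = 14657 - (32 + 408) = 14657 - 1*440 = 14657 - 440 = 14217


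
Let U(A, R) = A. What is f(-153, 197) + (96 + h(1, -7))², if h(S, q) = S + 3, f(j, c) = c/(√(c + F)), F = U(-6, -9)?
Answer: 10000 + 197*√191/191 ≈ 10014.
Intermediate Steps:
F = -6
f(j, c) = c/√(-6 + c) (f(j, c) = c/(√(c - 6)) = c/(√(-6 + c)) = c/√(-6 + c))
h(S, q) = 3 + S
f(-153, 197) + (96 + h(1, -7))² = 197/√(-6 + 197) + (96 + (3 + 1))² = 197/√191 + (96 + 4)² = 197*(√191/191) + 100² = 197*√191/191 + 10000 = 10000 + 197*√191/191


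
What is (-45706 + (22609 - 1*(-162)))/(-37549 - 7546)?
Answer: 4587/9019 ≈ 0.50859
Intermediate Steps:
(-45706 + (22609 - 1*(-162)))/(-37549 - 7546) = (-45706 + (22609 + 162))/(-45095) = (-45706 + 22771)*(-1/45095) = -22935*(-1/45095) = 4587/9019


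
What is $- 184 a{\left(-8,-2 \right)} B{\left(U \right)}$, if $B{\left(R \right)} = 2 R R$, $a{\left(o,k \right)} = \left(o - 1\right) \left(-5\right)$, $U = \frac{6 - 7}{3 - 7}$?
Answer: $-1035$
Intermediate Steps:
$U = \frac{1}{4}$ ($U = - \frac{1}{-4} = \left(-1\right) \left(- \frac{1}{4}\right) = \frac{1}{4} \approx 0.25$)
$a{\left(o,k \right)} = 5 - 5 o$ ($a{\left(o,k \right)} = \left(-1 + o\right) \left(-5\right) = 5 - 5 o$)
$B{\left(R \right)} = 2 R^{2}$
$- 184 a{\left(-8,-2 \right)} B{\left(U \right)} = - 184 \left(5 - -40\right) \frac{2}{16} = - 184 \left(5 + 40\right) 2 \cdot \frac{1}{16} = \left(-184\right) 45 \cdot \frac{1}{8} = \left(-8280\right) \frac{1}{8} = -1035$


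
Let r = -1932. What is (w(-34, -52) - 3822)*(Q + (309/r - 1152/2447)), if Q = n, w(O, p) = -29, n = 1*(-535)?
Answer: 3250564822959/1575868 ≈ 2.0627e+6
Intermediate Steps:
n = -535
Q = -535
(w(-34, -52) - 3822)*(Q + (309/r - 1152/2447)) = (-29 - 3822)*(-535 + (309/(-1932) - 1152/2447)) = -3851*(-535 + (309*(-1/1932) - 1152*1/2447)) = -3851*(-535 + (-103/644 - 1152/2447)) = -3851*(-535 - 993929/1575868) = -3851*(-844083309/1575868) = 3250564822959/1575868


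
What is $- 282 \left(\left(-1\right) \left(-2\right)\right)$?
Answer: $-564$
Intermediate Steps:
$- 282 \left(\left(-1\right) \left(-2\right)\right) = \left(-282\right) 2 = -564$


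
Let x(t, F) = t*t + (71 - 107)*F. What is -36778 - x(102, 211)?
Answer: -39586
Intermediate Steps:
x(t, F) = t² - 36*F
-36778 - x(102, 211) = -36778 - (102² - 36*211) = -36778 - (10404 - 7596) = -36778 - 1*2808 = -36778 - 2808 = -39586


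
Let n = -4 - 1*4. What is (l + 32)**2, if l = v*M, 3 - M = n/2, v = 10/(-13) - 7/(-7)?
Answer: 190969/169 ≈ 1130.0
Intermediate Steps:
n = -8 (n = -4 - 4 = -8)
v = 3/13 (v = 10*(-1/13) - 7*(-1/7) = -10/13 + 1 = 3/13 ≈ 0.23077)
M = 7 (M = 3 - (-8)/2 = 3 - 1*(-4) = 3 + 4 = 7)
l = 21/13 (l = (3/13)*7 = 21/13 ≈ 1.6154)
(l + 32)**2 = (21/13 + 32)**2 = (437/13)**2 = 190969/169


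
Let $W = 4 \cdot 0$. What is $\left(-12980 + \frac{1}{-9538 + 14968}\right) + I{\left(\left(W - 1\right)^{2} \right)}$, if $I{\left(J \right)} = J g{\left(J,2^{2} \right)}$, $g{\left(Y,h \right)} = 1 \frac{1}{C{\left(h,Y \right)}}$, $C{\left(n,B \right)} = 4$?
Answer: $- \frac{140960083}{10860} \approx -12980.0$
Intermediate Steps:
$g{\left(Y,h \right)} = \frac{1}{4}$ ($g{\left(Y,h \right)} = 1 \cdot \frac{1}{4} = \frac{1}{4}$)
$W = 0$
$I{\left(J \right)} = \frac{J}{4}$ ($I{\left(J \right)} = J \frac{1}{4} = \frac{J}{4}$)
$\left(-12980 + \frac{1}{-9538 + 14968}\right) + I{\left(\left(W - 1\right)^{2} \right)} = \left(-12980 + \frac{1}{-9538 + 14968}\right) + \frac{\left(0 - 1\right)^{2}}{4} = \left(-12980 + \frac{1}{5430}\right) + \frac{\left(-1\right)^{2}}{4} = \left(-12980 + \frac{1}{5430}\right) + \frac{1}{4} \cdot 1 = - \frac{70481399}{5430} + \frac{1}{4} = - \frac{140960083}{10860}$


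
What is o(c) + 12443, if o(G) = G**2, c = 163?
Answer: 39012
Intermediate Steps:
o(c) + 12443 = 163**2 + 12443 = 26569 + 12443 = 39012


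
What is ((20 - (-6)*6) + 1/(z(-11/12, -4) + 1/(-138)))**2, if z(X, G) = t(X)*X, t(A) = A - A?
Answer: 6724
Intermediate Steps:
t(A) = 0
z(X, G) = 0 (z(X, G) = 0*X = 0)
((20 - (-6)*6) + 1/(z(-11/12, -4) + 1/(-138)))**2 = ((20 - (-6)*6) + 1/(0 + 1/(-138)))**2 = ((20 - 1*(-36)) + 1/(0 - 1/138))**2 = ((20 + 36) + 1/(-1/138))**2 = (56 - 138)**2 = (-82)**2 = 6724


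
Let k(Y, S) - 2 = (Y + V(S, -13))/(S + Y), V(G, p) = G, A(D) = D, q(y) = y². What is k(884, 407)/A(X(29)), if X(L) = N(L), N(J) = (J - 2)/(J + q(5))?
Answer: 6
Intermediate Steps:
N(J) = (-2 + J)/(25 + J) (N(J) = (J - 2)/(J + 5²) = (-2 + J)/(J + 25) = (-2 + J)/(25 + J))
X(L) = (-2 + L)/(25 + L)
k(Y, S) = 3 (k(Y, S) = 2 + (Y + S)/(S + Y) = 2 + (S + Y)/(S + Y) = 2 + 1 = 3)
k(884, 407)/A(X(29)) = 3/(((-2 + 29)/(25 + 29))) = 3/((27/54)) = 3/(((1/54)*27)) = 3/(½) = 3*2 = 6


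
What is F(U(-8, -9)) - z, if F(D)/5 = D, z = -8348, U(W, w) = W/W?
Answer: 8353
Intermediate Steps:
U(W, w) = 1
F(D) = 5*D
F(U(-8, -9)) - z = 5*1 - 1*(-8348) = 5 + 8348 = 8353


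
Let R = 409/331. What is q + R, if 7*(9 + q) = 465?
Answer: 135925/2317 ≈ 58.664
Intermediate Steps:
q = 402/7 (q = -9 + (1/7)*465 = -9 + 465/7 = 402/7 ≈ 57.429)
R = 409/331 (R = 409*(1/331) = 409/331 ≈ 1.2356)
q + R = 402/7 + 409/331 = 135925/2317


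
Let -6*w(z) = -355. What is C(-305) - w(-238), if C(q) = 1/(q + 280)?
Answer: -8881/150 ≈ -59.207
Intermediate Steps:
C(q) = 1/(280 + q)
w(z) = 355/6 (w(z) = -1/6*(-355) = 355/6)
C(-305) - w(-238) = 1/(280 - 305) - 1*355/6 = 1/(-25) - 355/6 = -1/25 - 355/6 = -8881/150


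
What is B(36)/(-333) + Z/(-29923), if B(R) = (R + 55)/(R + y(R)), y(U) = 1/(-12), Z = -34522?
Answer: 1640675030/1431546243 ≈ 1.1461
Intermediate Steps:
y(U) = -1/12
B(R) = (55 + R)/(-1/12 + R) (B(R) = (R + 55)/(R - 1/12) = (55 + R)/(-1/12 + R))
B(36)/(-333) + Z/(-29923) = (12*(55 + 36)/(-1 + 12*36))/(-333) - 34522/(-29923) = (12*91/(-1 + 432))*(-1/333) - 34522*(-1/29923) = (12*91/431)*(-1/333) + 34522/29923 = (12*(1/431)*91)*(-1/333) + 34522/29923 = (1092/431)*(-1/333) + 34522/29923 = -364/47841 + 34522/29923 = 1640675030/1431546243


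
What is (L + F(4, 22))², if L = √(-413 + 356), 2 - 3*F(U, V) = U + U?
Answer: (2 - I*√57)² ≈ -53.0 - 30.199*I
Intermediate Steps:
F(U, V) = ⅔ - 2*U/3 (F(U, V) = ⅔ - (U + U)/3 = ⅔ - 2*U/3)
L = I*√57 (L = √(-57) = I*√57 ≈ 7.5498*I)
(L + F(4, 22))² = (I*√57 + (⅔ - ⅔*4))² = (I*√57 + (⅔ - 8/3))² = (I*√57 - 2)² = (-2 + I*√57)²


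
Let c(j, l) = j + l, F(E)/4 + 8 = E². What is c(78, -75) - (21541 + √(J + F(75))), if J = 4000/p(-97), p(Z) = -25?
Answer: -21538 - 26*√33 ≈ -21687.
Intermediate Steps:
F(E) = -32 + 4*E²
J = -160 (J = 4000/(-25) = 4000*(-1/25) = -160)
c(78, -75) - (21541 + √(J + F(75))) = (78 - 75) - (21541 + √(-160 + (-32 + 4*75²))) = 3 - (21541 + √(-160 + (-32 + 4*5625))) = 3 - (21541 + √(-160 + (-32 + 22500))) = 3 - (21541 + √(-160 + 22468)) = 3 - (21541 + √22308) = 3 - (21541 + 26*√33) = 3 + (-21541 - 26*√33) = -21538 - 26*√33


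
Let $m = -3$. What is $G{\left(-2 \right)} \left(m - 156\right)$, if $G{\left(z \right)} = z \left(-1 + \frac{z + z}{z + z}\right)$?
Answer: $0$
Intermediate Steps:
$G{\left(z \right)} = 0$ ($G{\left(z \right)} = z \left(-1 + \frac{2 z}{2 z}\right) = z \left(-1 + 2 z \frac{1}{2 z}\right) = z \left(-1 + 1\right) = z 0 = 0$)
$G{\left(-2 \right)} \left(m - 156\right) = 0 \left(-3 - 156\right) = 0 \left(-159\right) = 0$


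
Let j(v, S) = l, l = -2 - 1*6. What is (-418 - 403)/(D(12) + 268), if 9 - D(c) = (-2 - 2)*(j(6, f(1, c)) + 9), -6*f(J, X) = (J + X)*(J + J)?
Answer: -821/281 ≈ -2.9217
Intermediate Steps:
f(J, X) = -J*(J + X)/3 (f(J, X) = -(J + X)*(J + J)/6 = -(J + X)*2*J/6 = -J*(J + X)/3)
l = -8 (l = -2 - 6 = -8)
j(v, S) = -8
D(c) = 13 (D(c) = 9 - (-2 - 2)*(-8 + 9) = 9 - (-4) = 9 - 1*(-4) = 9 + 4 = 13)
(-418 - 403)/(D(12) + 268) = (-418 - 403)/(13 + 268) = -821/281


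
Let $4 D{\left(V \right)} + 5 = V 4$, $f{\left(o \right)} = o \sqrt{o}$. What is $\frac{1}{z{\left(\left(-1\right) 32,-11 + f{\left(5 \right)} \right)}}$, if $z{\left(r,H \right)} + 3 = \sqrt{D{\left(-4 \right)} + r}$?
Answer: $- \frac{12}{185} - \frac{2 i \sqrt{149}}{185} \approx -0.064865 - 0.13196 i$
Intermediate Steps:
$f{\left(o \right)} = o^{\frac{3}{2}}$
$D{\left(V \right)} = - \frac{5}{4} + V$ ($D{\left(V \right)} = - \frac{5}{4} + \frac{V 4}{4} = - \frac{5}{4} + \frac{4 V}{4} = - \frac{5}{4} + V$)
$z{\left(r,H \right)} = -3 + \sqrt{- \frac{21}{4} + r}$ ($z{\left(r,H \right)} = -3 + \sqrt{\left(- \frac{5}{4} - 4\right) + r} = -3 + \sqrt{- \frac{21}{4} + r}$)
$\frac{1}{z{\left(\left(-1\right) 32,-11 + f{\left(5 \right)} \right)}} = \frac{1}{-3 + \frac{\sqrt{-21 + 4 \left(\left(-1\right) 32\right)}}{2}} = \frac{1}{-3 + \frac{\sqrt{-21 + 4 \left(-32\right)}}{2}} = \frac{1}{-3 + \frac{\sqrt{-21 - 128}}{2}} = \frac{1}{-3 + \frac{\sqrt{-149}}{2}} = \frac{1}{-3 + \frac{i \sqrt{149}}{2}}$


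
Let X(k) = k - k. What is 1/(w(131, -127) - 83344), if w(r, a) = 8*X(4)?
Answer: -1/83344 ≈ -1.1998e-5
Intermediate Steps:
X(k) = 0
w(r, a) = 0 (w(r, a) = 8*0 = 0)
1/(w(131, -127) - 83344) = 1/(0 - 83344) = 1/(-83344) = -1/83344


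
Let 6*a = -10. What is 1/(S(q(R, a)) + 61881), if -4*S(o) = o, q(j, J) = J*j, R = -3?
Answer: 4/247519 ≈ 1.6160e-5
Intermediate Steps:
a = -5/3 (a = (1/6)*(-10) = -5/3 ≈ -1.6667)
S(o) = -o/4
1/(S(q(R, a)) + 61881) = 1/(-(-5)*(-3)/12 + 61881) = 1/(-1/4*5 + 61881) = 1/(-5/4 + 61881) = 1/(247519/4) = 4/247519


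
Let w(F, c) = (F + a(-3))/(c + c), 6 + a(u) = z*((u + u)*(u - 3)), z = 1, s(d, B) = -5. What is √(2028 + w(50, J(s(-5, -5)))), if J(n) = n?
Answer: 2*√505 ≈ 44.944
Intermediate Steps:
a(u) = -6 + 2*u*(-3 + u) (a(u) = -6 + 1*((u + u)*(u - 3)) = -6 + 1*((2*u)*(-3 + u)) = -6 + 1*(2*u*(-3 + u)) = -6 + 2*u*(-3 + u))
w(F, c) = (30 + F)/(2*c) (w(F, c) = (F + (-6 - 6*(-3) + 2*(-3)²))/(c + c) = (F + (-6 + 18 + 2*9))/((2*c)) = (F + (-6 + 18 + 18))*(1/(2*c)) = (F + 30)*(1/(2*c)) = (30 + F)*(1/(2*c)) = (30 + F)/(2*c))
√(2028 + w(50, J(s(-5, -5)))) = √(2028 + (½)*(30 + 50)/(-5)) = √(2028 + (½)*(-⅕)*80) = √(2028 - 8) = √2020 = 2*√505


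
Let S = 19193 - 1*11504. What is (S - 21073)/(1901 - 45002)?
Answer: 13384/43101 ≈ 0.31053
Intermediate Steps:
S = 7689 (S = 19193 - 11504 = 7689)
(S - 21073)/(1901 - 45002) = (7689 - 21073)/(1901 - 45002) = -13384/(-43101) = -13384*(-1/43101) = 13384/43101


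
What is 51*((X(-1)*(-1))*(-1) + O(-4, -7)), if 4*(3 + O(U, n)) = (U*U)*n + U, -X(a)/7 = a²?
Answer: -1989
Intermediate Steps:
X(a) = -7*a²
O(U, n) = -3 + U/4 + n*U²/4 (O(U, n) = -3 + ((U*U)*n + U)/4 = -3 + (U²*n + U)/4 = -3 + (n*U² + U)/4 = -3 + (U + n*U²)/4 = -3 + (U/4 + n*U²/4) = -3 + U/4 + n*U²/4)
51*((X(-1)*(-1))*(-1) + O(-4, -7)) = 51*((-7*(-1)²*(-1))*(-1) + (-3 + (¼)*(-4) + (¼)*(-7)*(-4)²)) = 51*((-7*1*(-1))*(-1) + (-3 - 1 + (¼)*(-7)*16)) = 51*(-7*(-1)*(-1) + (-3 - 1 - 28)) = 51*(7*(-1) - 32) = 51*(-7 - 32) = 51*(-39) = -1989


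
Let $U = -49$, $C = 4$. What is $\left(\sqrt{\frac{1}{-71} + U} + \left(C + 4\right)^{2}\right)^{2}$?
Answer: $\frac{287336}{71} + \frac{256 i \sqrt{61770}}{71} \approx 4047.0 + 896.13 i$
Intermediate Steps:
$\left(\sqrt{\frac{1}{-71} + U} + \left(C + 4\right)^{2}\right)^{2} = \left(\sqrt{\frac{1}{-71} - 49} + \left(4 + 4\right)^{2}\right)^{2} = \left(\sqrt{- \frac{1}{71} - 49} + 8^{2}\right)^{2} = \left(\sqrt{- \frac{3480}{71}} + 64\right)^{2} = \left(\frac{2 i \sqrt{61770}}{71} + 64\right)^{2} = \left(64 + \frac{2 i \sqrt{61770}}{71}\right)^{2}$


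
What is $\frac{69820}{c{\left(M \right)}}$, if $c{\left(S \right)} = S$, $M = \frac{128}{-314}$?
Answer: $- \frac{2740435}{16} \approx -1.7128 \cdot 10^{5}$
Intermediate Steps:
$M = - \frac{64}{157}$ ($M = 128 \left(- \frac{1}{314}\right) = - \frac{64}{157} \approx -0.40764$)
$\frac{69820}{c{\left(M \right)}} = \frac{69820}{- \frac{64}{157}} = 69820 \left(- \frac{157}{64}\right) = - \frac{2740435}{16}$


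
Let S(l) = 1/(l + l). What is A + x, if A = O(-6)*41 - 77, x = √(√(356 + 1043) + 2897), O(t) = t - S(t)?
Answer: -3835/12 + √(2897 + √1399) ≈ -265.41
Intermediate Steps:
S(l) = 1/(2*l)
O(t) = t - 1/(2*t)
x = √(2897 + √1399) (x = √(√1399 + 2897) = √(2897 + √1399) ≈ 54.170)
A = -3835/12 (A = (-6 - ½/(-6))*41 - 77 = (-6 - ½*(-⅙))*41 - 77 = (-6 + 1/12)*41 - 77 = -71/12*41 - 77 = -2911/12 - 77 = -3835/12 ≈ -319.58)
A + x = -3835/12 + √(2897 + √1399)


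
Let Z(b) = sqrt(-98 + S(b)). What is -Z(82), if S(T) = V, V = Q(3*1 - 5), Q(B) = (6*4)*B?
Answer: -I*sqrt(146) ≈ -12.083*I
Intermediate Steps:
Q(B) = 24*B
V = -48 (V = 24*(3*1 - 5) = 24*(3 - 5) = 24*(-2) = -48)
S(T) = -48
Z(b) = I*sqrt(146) (Z(b) = sqrt(-98 - 48) = sqrt(-146) = I*sqrt(146))
-Z(82) = -I*sqrt(146)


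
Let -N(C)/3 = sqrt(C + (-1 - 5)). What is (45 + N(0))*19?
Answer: 855 - 57*I*sqrt(6) ≈ 855.0 - 139.62*I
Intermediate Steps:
N(C) = -3*sqrt(-6 + C) (N(C) = -3*sqrt(C + (-1 - 5)) = -3*sqrt(C - 6) = -3*sqrt(-6 + C))
(45 + N(0))*19 = (45 - 3*sqrt(-6 + 0))*19 = (45 - 3*I*sqrt(6))*19 = 855 - 57*I*sqrt(6)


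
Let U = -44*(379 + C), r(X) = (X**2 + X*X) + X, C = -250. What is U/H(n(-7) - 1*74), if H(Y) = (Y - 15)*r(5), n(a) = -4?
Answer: 172/155 ≈ 1.1097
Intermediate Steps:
r(X) = X + 2*X**2 (r(X) = (X**2 + X**2) + X = 2*X**2 + X = X + 2*X**2)
U = -5676 (U = -44*(379 - 250) = -44*129 = -5676)
H(Y) = -825 + 55*Y (H(Y) = (Y - 15)*(5*(1 + 2*5)) = (-15 + Y)*(5*(1 + 10)) = (-15 + Y)*(5*11) = (-15 + Y)*55 = -825 + 55*Y)
U/H(n(-7) - 1*74) = -5676/(-825 + 55*(-4 - 1*74)) = -5676/(-825 + 55*(-4 - 74)) = -5676/(-825 + 55*(-78)) = -5676/(-825 - 4290) = -5676/(-5115) = -5676*(-1/5115) = 172/155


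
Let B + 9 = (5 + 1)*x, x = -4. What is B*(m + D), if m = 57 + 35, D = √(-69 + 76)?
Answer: -3036 - 33*√7 ≈ -3123.3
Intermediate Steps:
D = √7 ≈ 2.6458
m = 92
B = -33 (B = -9 + (5 + 1)*(-4) = -9 + 6*(-4) = -9 - 24 = -33)
B*(m + D) = -33*(92 + √7) = -3036 - 33*√7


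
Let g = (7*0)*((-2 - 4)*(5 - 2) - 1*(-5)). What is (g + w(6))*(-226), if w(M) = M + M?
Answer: -2712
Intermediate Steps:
w(M) = 2*M
g = 0 (g = 0*(-6*3 + 5) = 0*(-18 + 5) = 0*(-13) = 0)
(g + w(6))*(-226) = (0 + 2*6)*(-226) = (0 + 12)*(-226) = 12*(-226) = -2712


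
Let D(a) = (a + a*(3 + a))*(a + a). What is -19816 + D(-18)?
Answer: -28888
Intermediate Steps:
D(a) = 2*a*(a + a*(3 + a)) (D(a) = (a + a*(3 + a))*(2*a) = 2*a*(a + a*(3 + a)))
-19816 + D(-18) = -19816 + 2*(-18)²*(4 - 18) = -19816 + 2*324*(-14) = -19816 - 9072 = -28888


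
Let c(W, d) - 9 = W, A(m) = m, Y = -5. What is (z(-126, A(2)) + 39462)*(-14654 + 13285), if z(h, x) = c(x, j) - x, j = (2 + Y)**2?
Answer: -54035799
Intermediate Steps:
j = 9 (j = (2 - 5)**2 = (-3)**2 = 9)
c(W, d) = 9 + W
z(h, x) = 9 (z(h, x) = (9 + x) - x = 9)
(z(-126, A(2)) + 39462)*(-14654 + 13285) = (9 + 39462)*(-14654 + 13285) = 39471*(-1369) = -54035799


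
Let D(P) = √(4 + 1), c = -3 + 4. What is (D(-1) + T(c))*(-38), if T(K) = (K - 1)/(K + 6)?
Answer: -38*√5 ≈ -84.971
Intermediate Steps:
c = 1
D(P) = √5
T(K) = (-1 + K)/(6 + K)
(D(-1) + T(c))*(-38) = (√5 + (-1 + 1)/(6 + 1))*(-38) = (√5 + 0/7)*(-38) = (√5 + (⅐)*0)*(-38) = (√5 + 0)*(-38) = √5*(-38) = -38*√5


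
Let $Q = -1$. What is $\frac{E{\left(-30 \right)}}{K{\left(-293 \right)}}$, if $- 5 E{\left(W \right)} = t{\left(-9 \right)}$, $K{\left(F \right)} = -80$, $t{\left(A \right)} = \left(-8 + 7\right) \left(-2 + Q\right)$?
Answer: $\frac{3}{400} \approx 0.0075$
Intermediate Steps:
$t{\left(A \right)} = 3$ ($t{\left(A \right)} = \left(-8 + 7\right) \left(-2 - 1\right) = \left(-1\right) \left(-3\right) = 3$)
$E{\left(W \right)} = - \frac{3}{5}$ ($E{\left(W \right)} = \left(- \frac{1}{5}\right) 3 = - \frac{3}{5}$)
$\frac{E{\left(-30 \right)}}{K{\left(-293 \right)}} = - \frac{3}{5 \left(-80\right)} = \left(- \frac{3}{5}\right) \left(- \frac{1}{80}\right) = \frac{3}{400}$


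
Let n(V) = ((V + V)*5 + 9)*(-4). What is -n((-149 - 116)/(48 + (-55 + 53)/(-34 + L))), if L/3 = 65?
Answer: -714232/3863 ≈ -184.89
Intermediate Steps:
L = 195 (L = 3*65 = 195)
n(V) = -36 - 40*V (n(V) = ((2*V)*5 + 9)*(-4) = (10*V + 9)*(-4) = (9 + 10*V)*(-4) = -36 - 40*V)
-n((-149 - 116)/(48 + (-55 + 53)/(-34 + L))) = -(-36 - 40*(-149 - 116)/(48 + (-55 + 53)/(-34 + 195))) = -(-36 - (-10600)/(48 - 2/161)) = -(-36 - (-10600)/7726/161) = -(-36 - (-10600)*161/7726) = -(-36 - 40*(-42665/7726)) = -(-36 + 853300/3863) = -1*714232/3863 = -714232/3863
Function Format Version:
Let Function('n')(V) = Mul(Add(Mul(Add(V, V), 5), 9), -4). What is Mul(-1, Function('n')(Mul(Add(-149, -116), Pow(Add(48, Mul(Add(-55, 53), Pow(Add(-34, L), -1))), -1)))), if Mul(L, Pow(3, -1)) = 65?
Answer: Rational(-714232, 3863) ≈ -184.89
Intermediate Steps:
L = 195 (L = Mul(3, 65) = 195)
Function('n')(V) = Add(-36, Mul(-40, V)) (Function('n')(V) = Mul(Add(Mul(Mul(2, V), 5), 9), -4) = Mul(Add(Mul(10, V), 9), -4) = Mul(Add(9, Mul(10, V)), -4) = Add(-36, Mul(-40, V)))
Mul(-1, Function('n')(Mul(Add(-149, -116), Pow(Add(48, Mul(Add(-55, 53), Pow(Add(-34, L), -1))), -1)))) = Mul(-1, Add(-36, Mul(-40, Mul(Add(-149, -116), Pow(Add(48, Mul(Add(-55, 53), Pow(Add(-34, 195), -1))), -1))))) = Mul(-1, Add(-36, Mul(-40, Mul(-265, Pow(Add(48, Mul(-2, Pow(161, -1))), -1))))) = Mul(-1, Add(-36, Mul(-40, Mul(-265, Pow(Add(48, Mul(-2, Rational(1, 161))), -1))))) = Mul(-1, Add(-36, Mul(-40, Mul(-265, Pow(Add(48, Rational(-2, 161)), -1))))) = Mul(-1, Add(-36, Mul(-40, Mul(-265, Pow(Rational(7726, 161), -1))))) = Mul(-1, Add(-36, Mul(-40, Mul(-265, Rational(161, 7726))))) = Mul(-1, Add(-36, Mul(-40, Rational(-42665, 7726)))) = Mul(-1, Add(-36, Rational(853300, 3863))) = Mul(-1, Rational(714232, 3863)) = Rational(-714232, 3863)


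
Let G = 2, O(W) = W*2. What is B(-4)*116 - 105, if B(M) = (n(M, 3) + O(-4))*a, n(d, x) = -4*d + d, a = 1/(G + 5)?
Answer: -271/7 ≈ -38.714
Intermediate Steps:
O(W) = 2*W
a = ⅐ (a = 1/(2 + 5) = 1/7 = ⅐ ≈ 0.14286)
n(d, x) = -3*d
B(M) = -8/7 - 3*M/7 (B(M) = (-3*M + 2*(-4))*(⅐) = (-3*M - 8)*(⅐) = (-8 - 3*M)*(⅐) = -8/7 - 3*M/7)
B(-4)*116 - 105 = (-8/7 - 3/7*(-4))*116 - 105 = (-8/7 + 12/7)*116 - 105 = (4/7)*116 - 105 = 464/7 - 105 = -271/7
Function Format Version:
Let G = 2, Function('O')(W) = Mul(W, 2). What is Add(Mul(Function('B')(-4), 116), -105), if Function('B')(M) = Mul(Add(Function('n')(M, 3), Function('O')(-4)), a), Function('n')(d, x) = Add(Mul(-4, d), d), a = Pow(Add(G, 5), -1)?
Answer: Rational(-271, 7) ≈ -38.714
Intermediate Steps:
Function('O')(W) = Mul(2, W)
a = Rational(1, 7) (a = Pow(Add(2, 5), -1) = Pow(7, -1) = Rational(1, 7) ≈ 0.14286)
Function('n')(d, x) = Mul(-3, d)
Function('B')(M) = Add(Rational(-8, 7), Mul(Rational(-3, 7), M)) (Function('B')(M) = Mul(Add(Mul(-3, M), Mul(2, -4)), Rational(1, 7)) = Mul(Add(Mul(-3, M), -8), Rational(1, 7)) = Mul(Add(-8, Mul(-3, M)), Rational(1, 7)) = Add(Rational(-8, 7), Mul(Rational(-3, 7), M)))
Add(Mul(Function('B')(-4), 116), -105) = Add(Mul(Add(Rational(-8, 7), Mul(Rational(-3, 7), -4)), 116), -105) = Add(Mul(Add(Rational(-8, 7), Rational(12, 7)), 116), -105) = Add(Mul(Rational(4, 7), 116), -105) = Add(Rational(464, 7), -105) = Rational(-271, 7)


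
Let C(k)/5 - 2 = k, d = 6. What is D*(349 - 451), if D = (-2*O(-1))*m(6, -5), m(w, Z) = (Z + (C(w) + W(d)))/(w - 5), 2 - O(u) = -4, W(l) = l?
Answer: 50184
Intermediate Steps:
O(u) = 6 (O(u) = 2 - 1*(-4) = 2 + 4 = 6)
C(k) = 10 + 5*k
m(w, Z) = (16 + Z + 5*w)/(-5 + w) (m(w, Z) = (Z + ((10 + 5*w) + 6))/(w - 5) = (Z + (16 + 5*w))/(-5 + w) = (16 + Z + 5*w)/(-5 + w))
D = -492 (D = (-2*6)*((16 - 5 + 5*6)/(-5 + 6)) = -12*(16 - 5 + 30)/1 = -12*41 = -492)
D*(349 - 451) = -492*(349 - 451) = -492*(-102) = 50184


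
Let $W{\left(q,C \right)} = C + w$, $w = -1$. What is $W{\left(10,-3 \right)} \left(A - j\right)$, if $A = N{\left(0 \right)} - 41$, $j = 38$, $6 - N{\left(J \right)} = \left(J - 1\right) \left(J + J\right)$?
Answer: $292$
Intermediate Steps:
$N{\left(J \right)} = 6 - 2 J \left(-1 + J\right)$ ($N{\left(J \right)} = 6 - \left(J - 1\right) \left(J + J\right) = 6 - \left(-1 + J\right) 2 J = 6 - 2 J \left(-1 + J\right)$)
$W{\left(q,C \right)} = -1 + C$ ($W{\left(q,C \right)} = C - 1 = -1 + C$)
$A = -35$ ($A = \left(6 - 2 \cdot 0^{2} + 2 \cdot 0\right) - 41 = \left(6 - 0 + 0\right) - 41 = \left(6 + 0 + 0\right) - 41 = 6 - 41 = -35$)
$W{\left(10,-3 \right)} \left(A - j\right) = \left(-1 - 3\right) \left(-35 - 38\right) = - 4 \left(-35 - 38\right) = \left(-4\right) \left(-73\right) = 292$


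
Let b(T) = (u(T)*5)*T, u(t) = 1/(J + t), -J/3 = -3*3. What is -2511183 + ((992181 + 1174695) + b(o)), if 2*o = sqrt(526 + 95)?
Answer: -5853242/17 + 6*sqrt(69)/17 ≈ -3.4431e+5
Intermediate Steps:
J = 27 (J = -(-9)*3 = -3*(-9) = 27)
u(t) = 1/(27 + t)
o = 3*sqrt(69)/2 (o = sqrt(526 + 95)/2 = sqrt(621)/2 = (3*sqrt(69))/2 = 3*sqrt(69)/2 ≈ 12.460)
b(T) = 5*T/(27 + T) (b(T) = (5/(27 + T))*T = 5*T/(27 + T))
-2511183 + ((992181 + 1174695) + b(o)) = -2511183 + ((992181 + 1174695) + 5*(3*sqrt(69)/2)/(27 + 3*sqrt(69)/2)) = -2511183 + (2166876 + 15*sqrt(69)/(2*(27 + 3*sqrt(69)/2))) = -344307 + 15*sqrt(69)/(2*(27 + 3*sqrt(69)/2))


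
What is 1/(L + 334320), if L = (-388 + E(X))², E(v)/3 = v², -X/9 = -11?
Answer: 1/842204545 ≈ 1.1874e-9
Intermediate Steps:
X = 99 (X = -9*(-11) = 99)
E(v) = 3*v²
L = 841870225 (L = (-388 + 3*99²)² = (-388 + 3*9801)² = (-388 + 29403)² = 29015² = 841870225)
1/(L + 334320) = 1/(841870225 + 334320) = 1/842204545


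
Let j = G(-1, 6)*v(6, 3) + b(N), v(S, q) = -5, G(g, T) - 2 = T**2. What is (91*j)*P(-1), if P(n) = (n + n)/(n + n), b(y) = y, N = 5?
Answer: -16835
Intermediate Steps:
G(g, T) = 2 + T**2
P(n) = 1 (P(n) = (2*n)/((2*n)) = (2*n)*(1/(2*n)) = 1)
j = -185 (j = (2 + 6**2)*(-5) + 5 = (2 + 36)*(-5) + 5 = 38*(-5) + 5 = -190 + 5 = -185)
(91*j)*P(-1) = (91*(-185))*1 = -16835*1 = -16835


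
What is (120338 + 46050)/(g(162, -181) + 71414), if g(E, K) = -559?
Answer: 166388/70855 ≈ 2.3483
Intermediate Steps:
(120338 + 46050)/(g(162, -181) + 71414) = (120338 + 46050)/(-559 + 71414) = 166388/70855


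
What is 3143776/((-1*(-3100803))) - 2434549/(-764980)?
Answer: 9953982607327/2372052278940 ≈ 4.1964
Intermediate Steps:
3143776/((-1*(-3100803))) - 2434549/(-764980) = 3143776/3100803 - 2434549*(-1/764980) = 3143776*(1/3100803) + 2434549/764980 = 3143776/3100803 + 2434549/764980 = 9953982607327/2372052278940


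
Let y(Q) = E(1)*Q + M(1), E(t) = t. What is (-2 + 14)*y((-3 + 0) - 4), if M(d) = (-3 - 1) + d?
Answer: -120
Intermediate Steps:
M(d) = -4 + d
y(Q) = -3 + Q (y(Q) = 1*Q + (-4 + 1) = Q - 3 = -3 + Q)
(-2 + 14)*y((-3 + 0) - 4) = (-2 + 14)*(-3 + ((-3 + 0) - 4)) = 12*(-3 + (-3 - 4)) = 12*(-3 - 7) = 12*(-10) = -120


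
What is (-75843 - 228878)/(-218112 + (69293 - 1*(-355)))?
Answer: 304721/148464 ≈ 2.0525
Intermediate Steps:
(-75843 - 228878)/(-218112 + (69293 - 1*(-355))) = -304721/(-218112 + (69293 + 355)) = -304721/(-218112 + 69648) = -304721/(-148464) = -304721*(-1/148464) = 304721/148464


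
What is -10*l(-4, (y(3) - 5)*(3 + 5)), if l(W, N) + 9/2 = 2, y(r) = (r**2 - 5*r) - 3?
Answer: 25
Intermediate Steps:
y(r) = -3 + r**2 - 5*r
l(W, N) = -5/2 (l(W, N) = -9/2 + 2 = -5/2)
-10*l(-4, (y(3) - 5)*(3 + 5)) = -10*(-5/2) = 25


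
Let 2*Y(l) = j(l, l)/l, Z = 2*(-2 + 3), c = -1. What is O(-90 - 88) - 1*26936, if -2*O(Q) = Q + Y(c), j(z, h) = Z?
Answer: -53693/2 ≈ -26847.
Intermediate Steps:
Z = 2 (Z = 2*1 = 2)
j(z, h) = 2
Y(l) = 1/l (Y(l) = (2/l)/2 = 1/l)
O(Q) = ½ - Q/2 (O(Q) = -(Q + 1/(-1))/2 = -(Q - 1)/2 = -(-1 + Q)/2 = ½ - Q/2)
O(-90 - 88) - 1*26936 = (½ - (-90 - 88)/2) - 1*26936 = (½ - ½*(-178)) - 26936 = (½ + 89) - 26936 = 179/2 - 26936 = -53693/2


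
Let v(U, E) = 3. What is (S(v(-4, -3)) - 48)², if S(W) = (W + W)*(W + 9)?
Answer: 576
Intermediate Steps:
S(W) = 2*W*(9 + W) (S(W) = (2*W)*(9 + W) = 2*W*(9 + W))
(S(v(-4, -3)) - 48)² = (2*3*(9 + 3) - 48)² = (2*3*12 - 48)² = (72 - 48)² = 24² = 576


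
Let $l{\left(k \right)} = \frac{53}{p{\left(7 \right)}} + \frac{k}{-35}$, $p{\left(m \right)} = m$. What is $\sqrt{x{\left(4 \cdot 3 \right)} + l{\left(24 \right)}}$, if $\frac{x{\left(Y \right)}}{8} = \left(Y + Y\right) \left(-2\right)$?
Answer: $\frac{i \sqrt{461965}}{35} \approx 19.419 i$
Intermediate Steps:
$x{\left(Y \right)} = - 32 Y$ ($x{\left(Y \right)} = 8 \left(Y + Y\right) \left(-2\right) = 8 \cdot 2 Y \left(-2\right) = 8 \left(- 4 Y\right) = - 32 Y$)
$l{\left(k \right)} = \frac{53}{7} - \frac{k}{35}$ ($l{\left(k \right)} = \frac{53}{7} + \frac{k}{-35} = 53 \cdot \frac{1}{7} + k \left(- \frac{1}{35}\right) = \frac{53}{7} - \frac{k}{35}$)
$\sqrt{x{\left(4 \cdot 3 \right)} + l{\left(24 \right)}} = \sqrt{- 32 \cdot 4 \cdot 3 + \left(\frac{53}{7} - \frac{24}{35}\right)} = \sqrt{\left(-32\right) 12 + \left(\frac{53}{7} - \frac{24}{35}\right)} = \sqrt{-384 + \frac{241}{35}} = \sqrt{- \frac{13199}{35}} = \frac{i \sqrt{461965}}{35}$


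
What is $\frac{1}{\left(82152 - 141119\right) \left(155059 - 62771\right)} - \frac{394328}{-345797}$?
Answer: $\frac{2145911877528891}{1881808772477312} \approx 1.1403$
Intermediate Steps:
$\frac{1}{\left(82152 - 141119\right) \left(155059 - 62771\right)} - \frac{394328}{-345797} = \frac{1}{\left(-58967\right) 92288} - - \frac{394328}{345797} = \left(- \frac{1}{58967}\right) \frac{1}{92288} + \frac{394328}{345797} = - \frac{1}{5441946496} + \frac{394328}{345797} = \frac{2145911877528891}{1881808772477312}$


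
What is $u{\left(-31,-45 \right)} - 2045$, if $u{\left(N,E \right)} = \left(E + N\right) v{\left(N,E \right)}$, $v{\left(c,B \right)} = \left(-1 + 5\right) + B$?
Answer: $1071$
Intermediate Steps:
$v{\left(c,B \right)} = 4 + B$
$u{\left(N,E \right)} = \left(4 + E\right) \left(E + N\right)$ ($u{\left(N,E \right)} = \left(E + N\right) \left(4 + E\right) = \left(4 + E\right) \left(E + N\right)$)
$u{\left(-31,-45 \right)} - 2045 = \left(4 - 45\right) \left(-45 - 31\right) - 2045 = \left(-41\right) \left(-76\right) - 2045 = 3116 - 2045 = 1071$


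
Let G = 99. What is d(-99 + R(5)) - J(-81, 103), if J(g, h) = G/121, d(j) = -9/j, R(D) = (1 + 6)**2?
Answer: -351/550 ≈ -0.63818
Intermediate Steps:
R(D) = 49 (R(D) = 7**2 = 49)
J(g, h) = 9/11 (J(g, h) = 99/121 = 99*(1/121) = 9/11)
d(-99 + R(5)) - J(-81, 103) = -9/(-99 + 49) - 1*9/11 = -9/(-50) - 9/11 = -9*(-1/50) - 9/11 = 9/50 - 9/11 = -351/550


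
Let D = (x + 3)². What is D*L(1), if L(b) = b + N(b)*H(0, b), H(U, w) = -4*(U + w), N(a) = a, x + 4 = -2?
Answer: -27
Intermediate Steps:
x = -6 (x = -4 - 2 = -6)
H(U, w) = -4*U - 4*w
D = 9 (D = (-6 + 3)² = (-3)² = 9)
L(b) = b - 4*b² (L(b) = b + b*(-4*0 - 4*b) = b + b*(0 - 4*b) = b + b*(-4*b) = b - 4*b²)
D*L(1) = 9*(1*(1 - 4*1)) = 9*(1*(1 - 4)) = 9*(1*(-3)) = 9*(-3) = -27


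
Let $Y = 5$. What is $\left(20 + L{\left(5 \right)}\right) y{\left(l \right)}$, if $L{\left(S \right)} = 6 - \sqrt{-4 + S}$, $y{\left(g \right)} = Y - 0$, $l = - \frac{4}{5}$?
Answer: $125$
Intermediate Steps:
$l = - \frac{4}{5}$ ($l = \left(-4\right) \frac{1}{5} = - \frac{4}{5} \approx -0.8$)
$y{\left(g \right)} = 5$ ($y{\left(g \right)} = 5 - 0 = 5 + 0 = 5$)
$\left(20 + L{\left(5 \right)}\right) y{\left(l \right)} = \left(20 + \left(6 - \sqrt{-4 + 5}\right)\right) 5 = \left(20 + \left(6 - \sqrt{1}\right)\right) 5 = \left(20 + \left(6 - 1\right)\right) 5 = \left(20 + 5\right) 5 = 25 \cdot 5 = 125$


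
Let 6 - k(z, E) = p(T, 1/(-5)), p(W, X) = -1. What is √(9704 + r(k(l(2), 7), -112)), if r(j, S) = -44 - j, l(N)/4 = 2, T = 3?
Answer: 7*√197 ≈ 98.250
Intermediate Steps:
l(N) = 8 (l(N) = 4*2 = 8)
k(z, E) = 7 (k(z, E) = 6 - 1*(-1) = 6 + 1 = 7)
√(9704 + r(k(l(2), 7), -112)) = √(9704 + (-44 - 1*7)) = √(9704 + (-44 - 7)) = √(9704 - 51) = √9653 = 7*√197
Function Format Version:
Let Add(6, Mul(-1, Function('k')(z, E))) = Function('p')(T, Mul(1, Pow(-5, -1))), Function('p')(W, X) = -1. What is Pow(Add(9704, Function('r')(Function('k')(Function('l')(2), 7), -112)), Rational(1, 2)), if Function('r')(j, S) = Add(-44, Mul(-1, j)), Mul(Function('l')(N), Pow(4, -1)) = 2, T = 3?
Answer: Mul(7, Pow(197, Rational(1, 2))) ≈ 98.250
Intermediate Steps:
Function('l')(N) = 8 (Function('l')(N) = Mul(4, 2) = 8)
Function('k')(z, E) = 7 (Function('k')(z, E) = Add(6, Mul(-1, -1)) = Add(6, 1) = 7)
Pow(Add(9704, Function('r')(Function('k')(Function('l')(2), 7), -112)), Rational(1, 2)) = Pow(Add(9704, Add(-44, Mul(-1, 7))), Rational(1, 2)) = Pow(Add(9704, Add(-44, -7)), Rational(1, 2)) = Pow(Add(9704, -51), Rational(1, 2)) = Pow(9653, Rational(1, 2)) = Mul(7, Pow(197, Rational(1, 2)))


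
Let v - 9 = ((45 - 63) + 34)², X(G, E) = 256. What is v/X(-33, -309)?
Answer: 265/256 ≈ 1.0352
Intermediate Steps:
v = 265 (v = 9 + ((45 - 63) + 34)² = 9 + (-18 + 34)² = 9 + 16² = 9 + 256 = 265)
v/X(-33, -309) = 265/256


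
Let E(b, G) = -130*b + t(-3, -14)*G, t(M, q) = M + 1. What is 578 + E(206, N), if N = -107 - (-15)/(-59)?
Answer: -1533262/59 ≈ -25988.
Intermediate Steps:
N = -6328/59 (N = -107 - (-15)*(-1)/59 = -107 - 1*15/59 = -107 - 15/59 = -6328/59 ≈ -107.25)
t(M, q) = 1 + M
E(b, G) = -130*b - 2*G (E(b, G) = -130*b + (1 - 3)*G = -130*b - 2*G)
578 + E(206, N) = 578 + (-130*206 - 2*(-6328/59)) = 578 + (-26780 + 12656/59) = 578 - 1567364/59 = -1533262/59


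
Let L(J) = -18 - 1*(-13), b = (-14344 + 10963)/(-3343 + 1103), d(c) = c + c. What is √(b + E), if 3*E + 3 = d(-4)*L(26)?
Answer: √199335/120 ≈ 3.7206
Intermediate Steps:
d(c) = 2*c
b = 483/320 (b = -3381/(-2240) = -3381*(-1/2240) = 483/320 ≈ 1.5094)
L(J) = -5 (L(J) = -18 + 13 = -5)
E = 37/3 (E = -1 + ((2*(-4))*(-5))/3 = -1 + (-8*(-5))/3 = -1 + (⅓)*40 = -1 + 40/3 = 37/3 ≈ 12.333)
√(b + E) = √(483/320 + 37/3) = √(13289/960) = √199335/120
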